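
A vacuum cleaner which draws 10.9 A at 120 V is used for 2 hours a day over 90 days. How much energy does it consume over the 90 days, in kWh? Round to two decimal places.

235.44 kWh

Power = 10.9 A × 120 V = 1308 W = 1.308 kW
Runtime = 2 h/day × 90 days = 180 h
Energy = 1.308 kW × 180 h = 235.44 kWh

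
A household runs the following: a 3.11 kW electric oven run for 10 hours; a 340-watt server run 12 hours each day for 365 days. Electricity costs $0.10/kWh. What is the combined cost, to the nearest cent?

$152.03

electric oven: 3.11 kW × 10 h = 31.1 kWh
server: Runtime = 12 h/day × 365 days = 4380 h
server: 0.34 kW × 4380 h = 1489.2 kWh
Total energy = 1520.3 kWh
Cost = 1520.3 × $0.10 = $152.03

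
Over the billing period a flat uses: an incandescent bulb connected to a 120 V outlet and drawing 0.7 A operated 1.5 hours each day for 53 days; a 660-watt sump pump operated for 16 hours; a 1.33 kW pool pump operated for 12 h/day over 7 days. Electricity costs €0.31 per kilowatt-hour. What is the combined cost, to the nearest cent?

incandescent bulb: Power = 0.7 A × 120 V = 84 W = 0.084 kW
incandescent bulb: Runtime = 1.5 h/day × 53 days = 79.5 h
incandescent bulb: 0.084 kW × 79.5 h = 6.678 kWh
sump pump: 0.66 kW × 16 h = 10.56 kWh
pool pump: Runtime = 12 h/day × 7 days = 84 h
pool pump: 1.33 kW × 84 h = 111.72 kWh
Total energy = 128.958 kWh
Cost = 128.958 × €0.31 = €39.98

€39.98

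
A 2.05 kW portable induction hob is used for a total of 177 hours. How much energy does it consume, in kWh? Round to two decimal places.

362.85 kWh

Energy = 2.05 kW × 177 h = 362.85 kWh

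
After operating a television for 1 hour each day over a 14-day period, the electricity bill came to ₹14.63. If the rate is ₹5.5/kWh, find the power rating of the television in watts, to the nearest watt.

190 W

Energy = ₹14.63 ÷ ₹5.5/kWh = 2.66 kWh
Runtime = 1 h/day × 14 days = 14 h
Power = 2.66 kWh ÷ 14 h = 0.19 kW = 190 W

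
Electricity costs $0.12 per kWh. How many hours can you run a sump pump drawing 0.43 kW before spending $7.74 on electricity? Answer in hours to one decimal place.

Energy available = $7.74 ÷ $0.12/kWh = 64.5 kWh
Hours = 64.5 kWh ÷ 0.43 kW = 150.0 h

150.0 h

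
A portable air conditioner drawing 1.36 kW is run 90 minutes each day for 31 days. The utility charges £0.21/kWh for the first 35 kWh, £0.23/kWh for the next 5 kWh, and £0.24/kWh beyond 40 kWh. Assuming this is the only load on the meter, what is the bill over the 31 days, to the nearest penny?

Runtime = 90 min × 31 = 2790 min = 46.5 h
Energy = 1.36 kW × 46.5 h = 63.24 kWh
Tier 1 (0–35 kWh): 35 × £0.21 = £7.35
Tier 2 (35–40 kWh): 5 × £0.23 = £1.15
Above 40 kWh: 23.24 × £0.24 = £5.5776
Bill = £14.08

£14.08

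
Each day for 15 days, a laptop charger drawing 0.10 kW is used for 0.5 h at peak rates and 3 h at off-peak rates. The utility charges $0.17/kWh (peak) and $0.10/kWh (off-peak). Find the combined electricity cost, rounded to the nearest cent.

$0.58

Peak energy = 0.1 kW × 0.5 h × 15 = 0.75 kWh
Off-peak energy = 0.1 kW × 3 h × 15 = 4.5 kWh
Cost = 0.75 × $0.17 + 4.5 × $0.10 = $0.1275 + $0.45 = $0.58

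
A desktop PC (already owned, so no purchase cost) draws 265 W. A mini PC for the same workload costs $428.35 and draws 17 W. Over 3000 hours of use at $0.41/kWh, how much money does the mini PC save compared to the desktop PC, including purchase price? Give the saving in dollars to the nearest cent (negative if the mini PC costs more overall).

-$123.31

desktop PC: $0.00 + (265/1000) kW × 3000 h × $0.41 = $0.00 + $325.95 = $325.95
mini PC: $428.35 + (17/1000) kW × 3000 h × $0.41 = $428.35 + $20.91 = $449.26
Saving = $325.95 − $449.26 = −$123.31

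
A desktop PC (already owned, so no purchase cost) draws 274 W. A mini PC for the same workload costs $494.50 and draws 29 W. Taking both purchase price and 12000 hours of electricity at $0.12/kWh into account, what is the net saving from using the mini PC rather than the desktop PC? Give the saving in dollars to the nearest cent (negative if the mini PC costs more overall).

-$141.70

desktop PC: $0.00 + (274/1000) kW × 12000 h × $0.12 = $0.00 + $394.56 = $394.56
mini PC: $494.50 + (29/1000) kW × 12000 h × $0.12 = $494.50 + $41.76 = $536.26
Saving = $394.56 − $536.26 = −$141.7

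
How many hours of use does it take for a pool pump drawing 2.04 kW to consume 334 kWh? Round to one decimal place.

163.7 h

Hours = 334 kWh ÷ 2.04 kW = 163.7 h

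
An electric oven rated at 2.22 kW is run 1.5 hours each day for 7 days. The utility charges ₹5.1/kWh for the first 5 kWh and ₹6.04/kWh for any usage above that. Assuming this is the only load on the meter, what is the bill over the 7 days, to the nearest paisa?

₹136.09

Runtime = 1.5 h/day × 7 days = 10.5 h
Energy = 2.22 kW × 10.5 h = 23.31 kWh
Tier 1 (0–5 kWh): 5 × ₹5.1 = ₹25.5
Above 5 kWh: 18.31 × ₹6.04 = ₹110.5924
Bill = ₹136.09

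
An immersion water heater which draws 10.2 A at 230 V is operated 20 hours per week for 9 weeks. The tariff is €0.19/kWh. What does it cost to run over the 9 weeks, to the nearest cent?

€80.23

Power = 10.2 A × 230 V = 2346 W = 2.346 kW
Runtime = 20 h/week × 9 weeks = 180 h
Energy = 2.346 kW × 180 h = 422.28 kWh
Cost = 422.28 kWh × €0.19/kWh = €80.23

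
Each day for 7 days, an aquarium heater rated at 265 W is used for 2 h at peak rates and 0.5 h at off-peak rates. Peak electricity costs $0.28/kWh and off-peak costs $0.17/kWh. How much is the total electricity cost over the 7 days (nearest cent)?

$1.20

Peak energy = 0.265 kW × 2 h × 7 = 3.71 kWh
Off-peak energy = 0.265 kW × 0.5 h × 7 = 0.9275 kWh
Cost = 3.71 × $0.28 + 0.9275 × $0.17 = $1.0388 + $0.157675 = $1.20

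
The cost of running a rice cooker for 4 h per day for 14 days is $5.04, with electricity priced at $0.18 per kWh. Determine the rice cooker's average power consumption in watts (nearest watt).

Energy = $5.04 ÷ $0.18/kWh = 28 kWh
Runtime = 4 h/day × 14 days = 56 h
Power = 28 kWh ÷ 56 h = 0.5 kW = 500 W

500 W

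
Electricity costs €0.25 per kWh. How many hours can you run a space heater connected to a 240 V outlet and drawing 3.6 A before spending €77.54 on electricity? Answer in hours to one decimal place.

Power = 3.6 A × 240 V = 864 W = 0.864 kW
Energy available = €77.54 ÷ €0.25/kWh = 310.16 kWh
Hours = 310.16 kWh ÷ 0.864 kW = 359.0 h

359.0 h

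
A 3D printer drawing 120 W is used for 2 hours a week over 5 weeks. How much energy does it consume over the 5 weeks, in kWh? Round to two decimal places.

1.20 kWh

Runtime = 2 h/week × 5 weeks = 10 h
Energy = 0.12 kW × 10 h = 1.2 kWh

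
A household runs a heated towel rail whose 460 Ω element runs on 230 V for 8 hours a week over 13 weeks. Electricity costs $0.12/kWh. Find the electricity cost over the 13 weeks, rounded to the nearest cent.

Power = V²/R = 230²/460 = 115 W = 0.115 kW
Runtime = 8 h/week × 13 weeks = 104 h
Energy = 0.115 kW × 104 h = 11.96 kWh
Cost = 11.96 kWh × $0.12/kWh = $1.44

$1.44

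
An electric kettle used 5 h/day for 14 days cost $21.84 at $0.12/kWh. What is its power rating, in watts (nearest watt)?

Energy = $21.84 ÷ $0.12/kWh = 182 kWh
Runtime = 5 h/day × 14 days = 70 h
Power = 182 kWh ÷ 70 h = 2.6 kW = 2600 W

2600 W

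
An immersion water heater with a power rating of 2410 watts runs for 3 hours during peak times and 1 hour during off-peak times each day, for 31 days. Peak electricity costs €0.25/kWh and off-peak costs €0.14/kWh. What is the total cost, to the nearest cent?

Peak energy = 2.41 kW × 3 h × 31 = 224.13 kWh
Off-peak energy = 2.41 kW × 1 h × 31 = 74.71 kWh
Cost = 224.13 × €0.25 + 74.71 × €0.14 = €56.0325 + €10.4594 = €66.49

€66.49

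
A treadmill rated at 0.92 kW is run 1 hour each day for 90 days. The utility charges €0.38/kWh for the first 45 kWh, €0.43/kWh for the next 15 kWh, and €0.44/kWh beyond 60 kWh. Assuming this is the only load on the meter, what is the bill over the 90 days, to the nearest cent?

Runtime = 1 h/day × 90 days = 90 h
Energy = 0.92 kW × 90 h = 82.8 kWh
Tier 1 (0–45 kWh): 45 × €0.38 = €17.1
Tier 2 (45–60 kWh): 15 × €0.43 = €6.45
Above 60 kWh: 22.8 × €0.44 = €10.032
Bill = €33.58

€33.58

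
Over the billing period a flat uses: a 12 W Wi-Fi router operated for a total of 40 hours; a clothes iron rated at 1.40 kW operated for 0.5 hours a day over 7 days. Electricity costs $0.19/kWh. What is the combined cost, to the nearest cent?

Wi-Fi router: 0.012 kW × 40 h = 0.48 kWh
clothes iron: Runtime = 0.5 h/day × 7 days = 3.5 h
clothes iron: 1.4 kW × 3.5 h = 4.9 kWh
Total energy = 5.38 kWh
Cost = 5.38 × $0.19 = $1.02

$1.02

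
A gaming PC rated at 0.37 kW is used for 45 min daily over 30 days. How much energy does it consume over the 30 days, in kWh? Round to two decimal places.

8.33 kWh

Runtime = 45 min × 30 = 1350 min = 22.5 h
Energy = 0.37 kW × 22.5 h = 8.325 kWh ≈ 8.33 kWh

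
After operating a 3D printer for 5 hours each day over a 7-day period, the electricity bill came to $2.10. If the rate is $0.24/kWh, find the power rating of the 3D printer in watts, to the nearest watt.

Energy = $2.10 ÷ $0.24/kWh = 8.75 kWh
Runtime = 5 h/day × 7 days = 35 h
Power = 8.75 kWh ÷ 35 h = 0.25 kW = 250 W

250 W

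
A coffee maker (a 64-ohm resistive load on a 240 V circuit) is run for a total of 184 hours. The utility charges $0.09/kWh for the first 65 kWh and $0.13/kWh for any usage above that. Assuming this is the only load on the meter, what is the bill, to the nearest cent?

$18.93

Power = V²/R = 240²/64 = 900 W = 0.9 kW
Energy = 0.9 kW × 184 h = 165.6 kWh
Tier 1 (0–65 kWh): 65 × $0.09 = $5.85
Above 65 kWh: 100.6 × $0.13 = $13.078
Bill = $18.93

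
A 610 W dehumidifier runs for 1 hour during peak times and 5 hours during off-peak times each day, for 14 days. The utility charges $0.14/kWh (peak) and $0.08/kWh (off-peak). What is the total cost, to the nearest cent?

$4.61

Peak energy = 0.61 kW × 1 h × 14 = 8.54 kWh
Off-peak energy = 0.61 kW × 5 h × 14 = 42.7 kWh
Cost = 8.54 × $0.14 + 42.7 × $0.08 = $1.1956 + $3.416 = $4.61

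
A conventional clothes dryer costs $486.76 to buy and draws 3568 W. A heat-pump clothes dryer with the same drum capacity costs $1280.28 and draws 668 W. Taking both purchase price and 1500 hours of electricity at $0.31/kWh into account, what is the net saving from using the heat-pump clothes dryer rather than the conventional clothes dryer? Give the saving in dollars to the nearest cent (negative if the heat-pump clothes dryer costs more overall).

$554.98

conventional clothes dryer: $486.76 + (3568/1000) kW × 1500 h × $0.31 = $486.76 + $1659.12 = $2145.88
heat-pump clothes dryer: $1280.28 + (668/1000) kW × 1500 h × $0.31 = $1280.28 + $310.62 = $1590.9
Saving = $2145.88 − $1590.9 = $554.98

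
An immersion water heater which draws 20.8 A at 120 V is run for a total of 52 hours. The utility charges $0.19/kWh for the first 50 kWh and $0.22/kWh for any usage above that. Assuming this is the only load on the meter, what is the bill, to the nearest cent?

$27.05

Power = 20.8 A × 120 V = 2496 W = 2.496 kW
Energy = 2.496 kW × 52 h = 129.792 kWh
Tier 1 (0–50 kWh): 50 × $0.19 = $9.5
Above 50 kWh: 79.792 × $0.22 = $17.55424
Bill = $27.05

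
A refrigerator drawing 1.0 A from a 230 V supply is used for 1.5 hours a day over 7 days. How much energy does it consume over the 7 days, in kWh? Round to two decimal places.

Power = 1.0 A × 230 V = 230 W = 0.23 kW
Runtime = 1.5 h/day × 7 days = 10.5 h
Energy = 0.23 kW × 10.5 h = 2.415 kWh ≈ 2.42 kWh

2.42 kWh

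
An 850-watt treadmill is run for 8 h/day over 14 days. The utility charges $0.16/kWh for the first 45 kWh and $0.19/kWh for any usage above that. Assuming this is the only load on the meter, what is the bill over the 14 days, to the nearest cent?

Runtime = 8 h/day × 14 days = 112 h
Energy = 0.85 kW × 112 h = 95.2 kWh
Tier 1 (0–45 kWh): 45 × $0.16 = $7.2
Above 45 kWh: 50.2 × $0.19 = $9.538
Bill = $16.74

$16.74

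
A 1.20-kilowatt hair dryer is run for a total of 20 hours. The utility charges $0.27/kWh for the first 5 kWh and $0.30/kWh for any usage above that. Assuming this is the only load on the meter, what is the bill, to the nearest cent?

$7.05

Energy = 1.2 kW × 20 h = 24 kWh
Tier 1 (0–5 kWh): 5 × $0.27 = $1.35
Above 5 kWh: 19 × $0.30 = $5.7
Bill = $7.05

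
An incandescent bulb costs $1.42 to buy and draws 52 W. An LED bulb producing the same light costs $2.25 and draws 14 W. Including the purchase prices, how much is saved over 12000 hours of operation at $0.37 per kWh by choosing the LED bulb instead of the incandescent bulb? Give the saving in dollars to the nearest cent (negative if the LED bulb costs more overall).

incandescent bulb: $1.42 + (52/1000) kW × 12000 h × $0.37 = $1.42 + $230.88 = $232.3
LED bulb: $2.25 + (14/1000) kW × 12000 h × $0.37 = $2.25 + $62.16 = $64.41
Saving = $232.3 − $64.41 = $167.89

$167.89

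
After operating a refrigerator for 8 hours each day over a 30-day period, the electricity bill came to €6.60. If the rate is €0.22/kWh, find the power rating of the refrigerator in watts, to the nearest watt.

Energy = €6.60 ÷ €0.22/kWh = 30 kWh
Runtime = 8 h/day × 30 days = 240 h
Power = 30 kWh ÷ 240 h = 0.125 kW = 125 W

125 W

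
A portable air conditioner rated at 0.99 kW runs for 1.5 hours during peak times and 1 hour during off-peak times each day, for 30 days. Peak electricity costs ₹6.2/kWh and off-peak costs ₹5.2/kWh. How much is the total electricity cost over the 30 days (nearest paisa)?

Peak energy = 0.99 kW × 1.5 h × 30 = 44.55 kWh
Off-peak energy = 0.99 kW × 1 h × 30 = 29.7 kWh
Cost = 44.55 × ₹6.2 + 29.7 × ₹5.2 = ₹276.21 + ₹154.44 = ₹430.65

₹430.65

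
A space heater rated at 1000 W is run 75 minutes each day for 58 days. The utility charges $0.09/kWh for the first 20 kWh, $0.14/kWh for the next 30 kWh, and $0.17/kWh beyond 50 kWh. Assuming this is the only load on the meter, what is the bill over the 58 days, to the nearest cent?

$9.83

Runtime = 75 min × 58 = 4350 min = 72.5 h
Energy = 1 kW × 72.5 h = 72.5 kWh
Tier 1 (0–20 kWh): 20 × $0.09 = $1.8
Tier 2 (20–50 kWh): 30 × $0.14 = $4.2
Above 50 kWh: 22.5 × $0.17 = $3.825
Bill = $9.83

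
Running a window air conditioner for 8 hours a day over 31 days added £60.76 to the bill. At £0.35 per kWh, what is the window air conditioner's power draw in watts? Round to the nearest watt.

700 W

Energy = £60.76 ÷ £0.35/kWh = 173.6 kWh
Runtime = 8 h/day × 31 days = 248 h
Power = 173.6 kWh ÷ 248 h = 0.7 kW = 700 W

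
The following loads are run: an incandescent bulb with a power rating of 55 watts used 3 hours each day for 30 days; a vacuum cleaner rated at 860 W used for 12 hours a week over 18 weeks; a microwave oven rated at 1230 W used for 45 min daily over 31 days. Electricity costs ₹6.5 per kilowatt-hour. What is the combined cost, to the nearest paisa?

incandescent bulb: Runtime = 3 h/day × 30 days = 90 h
incandescent bulb: 0.055 kW × 90 h = 4.95 kWh
vacuum cleaner: Runtime = 12 h/week × 18 weeks = 216 h
vacuum cleaner: 0.86 kW × 216 h = 185.76 kWh
microwave oven: Runtime = 45 min × 31 = 1395 min = 23.25 h
microwave oven: 1.23 kW × 23.25 h = 28.5975 kWh
Total energy = 219.3075 kWh
Cost = 219.3075 × ₹6.5 = ₹1425.50

₹1425.50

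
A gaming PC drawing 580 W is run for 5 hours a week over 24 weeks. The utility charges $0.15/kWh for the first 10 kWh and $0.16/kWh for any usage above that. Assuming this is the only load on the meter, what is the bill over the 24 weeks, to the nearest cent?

$11.04

Runtime = 5 h/week × 24 weeks = 120 h
Energy = 0.58 kW × 120 h = 69.6 kWh
Tier 1 (0–10 kWh): 10 × $0.15 = $1.5
Above 10 kWh: 59.6 × $0.16 = $9.536
Bill = $11.04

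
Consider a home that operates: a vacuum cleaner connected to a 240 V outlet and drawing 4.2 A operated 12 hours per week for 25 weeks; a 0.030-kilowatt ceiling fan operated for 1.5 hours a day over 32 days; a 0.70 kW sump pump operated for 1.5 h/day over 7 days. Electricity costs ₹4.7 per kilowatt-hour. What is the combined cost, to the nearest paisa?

vacuum cleaner: Power = 4.2 A × 240 V = 1008 W = 1.008 kW
vacuum cleaner: Runtime = 12 h/week × 25 weeks = 300 h
vacuum cleaner: 1.008 kW × 300 h = 302.4 kWh
ceiling fan: Runtime = 1.5 h/day × 32 days = 48 h
ceiling fan: 0.03 kW × 48 h = 1.44 kWh
sump pump: Runtime = 1.5 h/day × 7 days = 10.5 h
sump pump: 0.7 kW × 10.5 h = 7.35 kWh
Total energy = 311.19 kWh
Cost = 311.19 × ₹4.7 = ₹1462.59

₹1462.59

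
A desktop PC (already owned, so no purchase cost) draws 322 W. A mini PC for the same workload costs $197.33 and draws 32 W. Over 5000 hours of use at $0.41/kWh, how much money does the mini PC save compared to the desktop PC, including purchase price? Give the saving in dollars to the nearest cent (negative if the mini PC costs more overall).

$397.17

desktop PC: $0.00 + (322/1000) kW × 5000 h × $0.41 = $0.00 + $660.1 = $660.1
mini PC: $197.33 + (32/1000) kW × 5000 h × $0.41 = $197.33 + $65.6 = $262.93
Saving = $660.1 − $262.93 = $397.17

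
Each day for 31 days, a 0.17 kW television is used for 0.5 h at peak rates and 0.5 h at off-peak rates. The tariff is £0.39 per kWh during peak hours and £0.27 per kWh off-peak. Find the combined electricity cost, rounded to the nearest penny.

Peak energy = 0.17 kW × 0.5 h × 31 = 2.635 kWh
Off-peak energy = 0.17 kW × 0.5 h × 31 = 2.635 kWh
Cost = 2.635 × £0.39 + 2.635 × £0.27 = £1.02765 + £0.71145 = £1.74

£1.74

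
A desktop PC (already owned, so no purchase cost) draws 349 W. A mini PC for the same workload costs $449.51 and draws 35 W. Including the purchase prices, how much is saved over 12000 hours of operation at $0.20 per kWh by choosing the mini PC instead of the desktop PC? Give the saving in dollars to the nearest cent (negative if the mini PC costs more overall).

desktop PC: $0.00 + (349/1000) kW × 12000 h × $0.20 = $0.00 + $837.6 = $837.6
mini PC: $449.51 + (35/1000) kW × 12000 h × $0.20 = $449.51 + $84 = $533.51
Saving = $837.6 − $533.51 = $304.09

$304.09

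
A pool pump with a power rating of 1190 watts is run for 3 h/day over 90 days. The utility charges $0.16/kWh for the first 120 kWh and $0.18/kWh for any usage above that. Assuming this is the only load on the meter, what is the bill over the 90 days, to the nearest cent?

Runtime = 3 h/day × 90 days = 270 h
Energy = 1.19 kW × 270 h = 321.3 kWh
Tier 1 (0–120 kWh): 120 × $0.16 = $19.2
Above 120 kWh: 201.3 × $0.18 = $36.234
Bill = $55.43

$55.43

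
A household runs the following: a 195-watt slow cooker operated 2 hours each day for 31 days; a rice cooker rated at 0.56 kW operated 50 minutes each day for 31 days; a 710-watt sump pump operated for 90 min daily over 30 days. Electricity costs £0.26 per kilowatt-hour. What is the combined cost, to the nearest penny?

£15.21

slow cooker: Runtime = 2 h/day × 31 days = 62 h
slow cooker: 0.195 kW × 62 h = 12.09 kWh
rice cooker: Runtime = 50 min × 31 = 1550 min = 25.833333… h
rice cooker: 0.56 kW × 25.833333… h = 14.466666… kWh
sump pump: Runtime = 90 min × 30 = 2700 min = 45 h
sump pump: 0.71 kW × 45 h = 31.95 kWh
Total energy = 58.506666… kWh
Cost = 58.506666… × £0.26 = £15.21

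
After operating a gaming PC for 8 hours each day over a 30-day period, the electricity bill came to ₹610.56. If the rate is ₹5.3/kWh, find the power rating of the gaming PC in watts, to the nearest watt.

Energy = ₹610.56 ÷ ₹5.3/kWh = 115.2 kWh
Runtime = 8 h/day × 30 days = 240 h
Power = 115.2 kWh ÷ 240 h = 0.48 kW = 480 W

480 W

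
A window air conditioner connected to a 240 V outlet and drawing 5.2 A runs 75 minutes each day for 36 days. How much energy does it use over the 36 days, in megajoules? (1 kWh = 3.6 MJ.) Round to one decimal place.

202.2 MJ

Power = 5.2 A × 240 V = 1248 W = 1.248 kW
Runtime = 75 min × 36 = 2700 min = 45 h
Energy = 1.248 kW × 45 h = 56.16 kWh
= 56.16 × 3.6 MJ = 202.2 MJ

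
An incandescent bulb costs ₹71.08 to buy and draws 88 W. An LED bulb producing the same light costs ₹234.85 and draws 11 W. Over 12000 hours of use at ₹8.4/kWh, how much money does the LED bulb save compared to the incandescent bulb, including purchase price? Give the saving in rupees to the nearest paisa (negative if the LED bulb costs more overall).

₹7597.83

incandescent bulb: ₹71.08 + (88/1000) kW × 12000 h × ₹8.4 = ₹71.08 + ₹8870.4 = ₹8941.48
LED bulb: ₹234.85 + (11/1000) kW × 12000 h × ₹8.4 = ₹234.85 + ₹1108.8 = ₹1343.65
Saving = ₹8941.48 − ₹1343.65 = ₹7597.83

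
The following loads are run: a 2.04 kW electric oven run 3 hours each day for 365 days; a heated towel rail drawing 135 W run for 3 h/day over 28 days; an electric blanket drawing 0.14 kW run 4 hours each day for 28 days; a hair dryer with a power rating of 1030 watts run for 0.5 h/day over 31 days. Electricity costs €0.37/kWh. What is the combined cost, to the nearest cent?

€842.41

electric oven: Runtime = 3 h/day × 365 days = 1095 h
electric oven: 2.04 kW × 1095 h = 2233.8 kWh
heated towel rail: Runtime = 3 h/day × 28 days = 84 h
heated towel rail: 0.135 kW × 84 h = 11.34 kWh
electric blanket: Runtime = 4 h/day × 28 days = 112 h
electric blanket: 0.14 kW × 112 h = 15.68 kWh
hair dryer: Runtime = 0.5 h/day × 31 days = 15.5 h
hair dryer: 1.03 kW × 15.5 h = 15.965 kWh
Total energy = 2276.785 kWh
Cost = 2276.785 × €0.37 = €842.41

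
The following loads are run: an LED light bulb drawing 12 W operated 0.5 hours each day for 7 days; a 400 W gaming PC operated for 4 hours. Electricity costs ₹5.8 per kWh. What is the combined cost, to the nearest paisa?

LED light bulb: Runtime = 0.5 h/day × 7 days = 3.5 h
LED light bulb: 0.012 kW × 3.5 h = 0.042 kWh
gaming PC: 0.4 kW × 4 h = 1.6 kWh
Total energy = 1.642 kWh
Cost = 1.642 × ₹5.8 = ₹9.52

₹9.52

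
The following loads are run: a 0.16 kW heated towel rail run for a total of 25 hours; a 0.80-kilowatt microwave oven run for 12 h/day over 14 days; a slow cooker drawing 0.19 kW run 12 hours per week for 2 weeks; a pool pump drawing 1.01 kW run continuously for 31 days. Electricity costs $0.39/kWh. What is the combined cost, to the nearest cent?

heated towel rail: 0.16 kW × 25 h = 4 kWh
microwave oven: Runtime = 12 h/day × 14 days = 168 h
microwave oven: 0.8 kW × 168 h = 134.4 kWh
slow cooker: Runtime = 12 h/week × 2 weeks = 24 h
slow cooker: 0.19 kW × 24 h = 4.56 kWh
pool pump: Runtime = 24 h × 31 = 744 h
pool pump: 1.01 kW × 744 h = 751.44 kWh
Total energy = 894.4 kWh
Cost = 894.4 × $0.39 = $348.82

$348.82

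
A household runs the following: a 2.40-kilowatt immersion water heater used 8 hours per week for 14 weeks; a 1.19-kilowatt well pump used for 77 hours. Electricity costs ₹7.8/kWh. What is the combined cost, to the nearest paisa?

₹2811.35

immersion water heater: Runtime = 8 h/week × 14 weeks = 112 h
immersion water heater: 2.4 kW × 112 h = 268.8 kWh
well pump: 1.19 kW × 77 h = 91.63 kWh
Total energy = 360.43 kWh
Cost = 360.43 × ₹7.8 = ₹2811.35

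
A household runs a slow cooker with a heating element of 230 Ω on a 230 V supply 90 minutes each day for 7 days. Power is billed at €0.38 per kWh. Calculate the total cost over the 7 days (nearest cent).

€0.92

Power = V²/R = 230²/230 = 230 W = 0.23 kW
Runtime = 90 min × 7 = 630 min = 10.5 h
Energy = 0.23 kW × 10.5 h = 2.415 kWh
Cost = 2.415 kWh × €0.38/kWh = €0.92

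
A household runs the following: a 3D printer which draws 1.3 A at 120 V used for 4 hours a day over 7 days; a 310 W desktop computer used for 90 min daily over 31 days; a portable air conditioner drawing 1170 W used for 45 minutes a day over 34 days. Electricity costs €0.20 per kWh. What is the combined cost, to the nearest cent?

€9.72

3D printer: Power = 1.3 A × 120 V = 156 W = 0.156 kW
3D printer: Runtime = 4 h/day × 7 days = 28 h
3D printer: 0.156 kW × 28 h = 4.368 kWh
desktop computer: Runtime = 90 min × 31 = 2790 min = 46.5 h
desktop computer: 0.31 kW × 46.5 h = 14.415 kWh
portable air conditioner: Runtime = 45 min × 34 = 1530 min = 25.5 h
portable air conditioner: 1.17 kW × 25.5 h = 29.835 kWh
Total energy = 48.618 kWh
Cost = 48.618 × €0.20 = €9.72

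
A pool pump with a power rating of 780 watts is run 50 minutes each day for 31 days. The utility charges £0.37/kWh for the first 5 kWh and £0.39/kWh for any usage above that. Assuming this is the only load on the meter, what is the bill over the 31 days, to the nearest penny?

Runtime = 50 min × 31 = 1550 min = 25.833333… h
Energy = 0.78 kW × 25.833333… h = 20.15 kWh
Tier 1 (0–5 kWh): 5 × £0.37 = £1.85
Above 5 kWh: 15.15 × £0.39 = £5.9085
Bill = £7.76

£7.76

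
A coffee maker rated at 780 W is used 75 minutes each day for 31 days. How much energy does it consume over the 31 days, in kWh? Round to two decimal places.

30.23 kWh

Runtime = 75 min × 31 = 2325 min = 38.75 h
Energy = 0.78 kW × 38.75 h = 30.225 kWh ≈ 30.23 kWh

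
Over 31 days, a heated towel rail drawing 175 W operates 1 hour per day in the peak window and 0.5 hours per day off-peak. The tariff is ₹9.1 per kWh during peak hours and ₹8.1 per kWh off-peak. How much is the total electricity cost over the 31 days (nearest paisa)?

₹71.34

Peak energy = 0.175 kW × 1 h × 31 = 5.425 kWh
Off-peak energy = 0.175 kW × 0.5 h × 31 = 2.7125 kWh
Cost = 5.425 × ₹9.1 + 2.7125 × ₹8.1 = ₹49.3675 + ₹21.97125 = ₹71.34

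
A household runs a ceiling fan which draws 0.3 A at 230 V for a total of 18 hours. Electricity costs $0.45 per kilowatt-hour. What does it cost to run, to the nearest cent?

Power = 0.3 A × 230 V = 69 W = 0.069 kW
Energy = 0.069 kW × 18 h = 1.242 kWh
Cost = 1.242 kWh × $0.45/kWh = $0.56

$0.56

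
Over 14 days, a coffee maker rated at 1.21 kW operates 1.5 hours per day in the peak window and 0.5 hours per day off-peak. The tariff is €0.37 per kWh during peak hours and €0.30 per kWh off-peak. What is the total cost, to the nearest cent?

€11.94

Peak energy = 1.21 kW × 1.5 h × 14 = 25.41 kWh
Off-peak energy = 1.21 kW × 0.5 h × 14 = 8.47 kWh
Cost = 25.41 × €0.37 + 8.47 × €0.30 = €9.4017 + €2.541 = €11.94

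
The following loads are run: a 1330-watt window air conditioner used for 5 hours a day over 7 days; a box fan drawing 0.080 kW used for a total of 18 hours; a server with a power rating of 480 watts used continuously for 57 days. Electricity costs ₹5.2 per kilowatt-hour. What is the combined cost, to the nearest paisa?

window air conditioner: Runtime = 5 h/day × 7 days = 35 h
window air conditioner: 1.33 kW × 35 h = 46.55 kWh
box fan: 0.08 kW × 18 h = 1.44 kWh
server: Runtime = 24 h × 57 = 1368 h
server: 0.48 kW × 1368 h = 656.64 kWh
Total energy = 704.63 kWh
Cost = 704.63 × ₹5.2 = ₹3664.08

₹3664.08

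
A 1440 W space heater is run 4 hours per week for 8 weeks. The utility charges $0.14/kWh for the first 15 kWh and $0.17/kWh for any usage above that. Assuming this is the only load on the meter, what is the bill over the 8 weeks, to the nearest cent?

Runtime = 4 h/week × 8 weeks = 32 h
Energy = 1.44 kW × 32 h = 46.08 kWh
Tier 1 (0–15 kWh): 15 × $0.14 = $2.1
Above 15 kWh: 31.08 × $0.17 = $5.2836
Bill = $7.38

$7.38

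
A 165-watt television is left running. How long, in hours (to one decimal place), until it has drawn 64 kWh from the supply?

Hours = 64 kWh ÷ 0.165 kW = 387.9 h

387.9 h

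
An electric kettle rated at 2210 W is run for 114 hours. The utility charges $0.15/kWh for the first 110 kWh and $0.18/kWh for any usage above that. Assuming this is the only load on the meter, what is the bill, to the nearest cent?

Energy = 2.21 kW × 114 h = 251.94 kWh
Tier 1 (0–110 kWh): 110 × $0.15 = $16.5
Above 110 kWh: 141.94 × $0.18 = $25.5492
Bill = $42.05

$42.05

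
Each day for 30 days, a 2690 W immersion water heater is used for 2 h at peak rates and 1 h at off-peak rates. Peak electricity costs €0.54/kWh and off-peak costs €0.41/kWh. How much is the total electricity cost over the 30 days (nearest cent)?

Peak energy = 2.69 kW × 2 h × 30 = 161.4 kWh
Off-peak energy = 2.69 kW × 1 h × 30 = 80.7 kWh
Cost = 161.4 × €0.54 + 80.7 × €0.41 = €87.156 + €33.087 = €120.24

€120.24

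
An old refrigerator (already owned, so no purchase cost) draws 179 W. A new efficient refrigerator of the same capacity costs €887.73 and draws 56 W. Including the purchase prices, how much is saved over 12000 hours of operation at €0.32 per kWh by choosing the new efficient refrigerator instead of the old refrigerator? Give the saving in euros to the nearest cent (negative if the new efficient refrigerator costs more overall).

-€415.41

old refrigerator: €0.00 + (179/1000) kW × 12000 h × €0.32 = €0.00 + €687.36 = €687.36
new efficient refrigerator: €887.73 + (56/1000) kW × 12000 h × €0.32 = €887.73 + €215.04 = €1102.77
Saving = €687.36 − €1102.77 = −€415.41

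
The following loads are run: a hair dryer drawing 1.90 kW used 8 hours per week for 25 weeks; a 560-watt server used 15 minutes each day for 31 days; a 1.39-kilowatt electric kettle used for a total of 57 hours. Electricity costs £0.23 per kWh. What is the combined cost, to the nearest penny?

£106.62

hair dryer: Runtime = 8 h/week × 25 weeks = 200 h
hair dryer: 1.9 kW × 200 h = 380 kWh
server: Runtime = 15 min × 31 = 465 min = 7.75 h
server: 0.56 kW × 7.75 h = 4.34 kWh
electric kettle: 1.39 kW × 57 h = 79.23 kWh
Total energy = 463.57 kWh
Cost = 463.57 × £0.23 = £106.62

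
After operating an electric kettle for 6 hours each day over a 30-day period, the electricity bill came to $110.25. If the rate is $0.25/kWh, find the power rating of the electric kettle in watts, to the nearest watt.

Energy = $110.25 ÷ $0.25/kWh = 441 kWh
Runtime = 6 h/day × 30 days = 180 h
Power = 441 kWh ÷ 180 h = 2.45 kW = 2450 W

2450 W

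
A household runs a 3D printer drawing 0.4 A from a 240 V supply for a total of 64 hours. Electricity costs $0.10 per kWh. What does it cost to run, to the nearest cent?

Power = 0.4 A × 240 V = 96 W = 0.096 kW
Energy = 0.096 kW × 64 h = 6.144 kWh
Cost = 6.144 kWh × $0.10/kWh = $0.61

$0.61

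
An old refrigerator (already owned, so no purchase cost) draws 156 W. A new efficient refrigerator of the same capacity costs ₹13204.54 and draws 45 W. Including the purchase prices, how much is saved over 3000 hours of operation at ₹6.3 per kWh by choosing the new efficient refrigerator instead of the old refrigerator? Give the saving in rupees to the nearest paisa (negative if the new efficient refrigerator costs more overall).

old refrigerator: ₹0.00 + (156/1000) kW × 3000 h × ₹6.3 = ₹0.00 + ₹2948.4 = ₹2948.4
new efficient refrigerator: ₹13204.54 + (45/1000) kW × 3000 h × ₹6.3 = ₹13204.54 + ₹850.5 = ₹14055.04
Saving = ₹2948.4 − ₹14055.04 = −₹11106.64

-₹11106.64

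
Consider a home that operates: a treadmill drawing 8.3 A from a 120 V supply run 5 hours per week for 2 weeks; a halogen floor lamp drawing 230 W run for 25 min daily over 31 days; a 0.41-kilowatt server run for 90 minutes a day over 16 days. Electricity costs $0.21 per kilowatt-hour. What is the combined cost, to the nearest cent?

$4.78

treadmill: Power = 8.3 A × 120 V = 996 W = 0.996 kW
treadmill: Runtime = 5 h/week × 2 weeks = 10 h
treadmill: 0.996 kW × 10 h = 9.96 kWh
halogen floor lamp: Runtime = 25 min × 31 = 775 min = 12.916666… h
halogen floor lamp: 0.23 kW × 12.916666… h = 2.970833… kWh
server: Runtime = 90 min × 16 = 1440 min = 24 h
server: 0.41 kW × 24 h = 9.84 kWh
Total energy = 22.770833… kWh
Cost = 22.770833… × $0.21 = $4.78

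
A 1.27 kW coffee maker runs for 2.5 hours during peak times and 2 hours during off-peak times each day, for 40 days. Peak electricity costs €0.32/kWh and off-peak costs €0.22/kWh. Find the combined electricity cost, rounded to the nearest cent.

€62.99

Peak energy = 1.27 kW × 2.5 h × 40 = 127 kWh
Off-peak energy = 1.27 kW × 2 h × 40 = 101.6 kWh
Cost = 127 × €0.32 + 101.6 × €0.22 = €40.64 + €22.352 = €62.99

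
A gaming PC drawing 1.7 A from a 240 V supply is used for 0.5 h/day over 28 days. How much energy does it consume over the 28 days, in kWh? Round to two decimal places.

Power = 1.7 A × 240 V = 408 W = 0.408 kW
Runtime = 0.5 h/day × 28 days = 14 h
Energy = 0.408 kW × 14 h = 5.712 kWh ≈ 5.71 kWh

5.71 kWh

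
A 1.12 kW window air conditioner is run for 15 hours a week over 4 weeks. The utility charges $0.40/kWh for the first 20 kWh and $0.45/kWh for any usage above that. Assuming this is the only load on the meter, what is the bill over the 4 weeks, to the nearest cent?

Runtime = 15 h/week × 4 weeks = 60 h
Energy = 1.12 kW × 60 h = 67.2 kWh
Tier 1 (0–20 kWh): 20 × $0.40 = $8
Above 20 kWh: 47.2 × $0.45 = $21.24
Bill = $29.24

$29.24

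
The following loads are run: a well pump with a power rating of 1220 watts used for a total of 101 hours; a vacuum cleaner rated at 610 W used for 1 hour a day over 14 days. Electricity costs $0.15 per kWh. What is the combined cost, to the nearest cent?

well pump: 1.22 kW × 101 h = 123.22 kWh
vacuum cleaner: Runtime = 1 h/day × 14 days = 14 h
vacuum cleaner: 0.61 kW × 14 h = 8.54 kWh
Total energy = 131.76 kWh
Cost = 131.76 × $0.15 = $19.76

$19.76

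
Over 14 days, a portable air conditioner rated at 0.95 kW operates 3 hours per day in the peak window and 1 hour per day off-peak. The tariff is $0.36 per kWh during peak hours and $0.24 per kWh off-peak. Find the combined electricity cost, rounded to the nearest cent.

$17.56

Peak energy = 0.95 kW × 3 h × 14 = 39.9 kWh
Off-peak energy = 0.95 kW × 1 h × 14 = 13.3 kWh
Cost = 39.9 × $0.36 + 13.3 × $0.24 = $14.364 + $3.192 = $17.56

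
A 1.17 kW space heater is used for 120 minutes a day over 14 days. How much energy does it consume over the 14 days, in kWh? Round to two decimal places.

Runtime = 120 min × 14 = 1680 min = 28 h
Energy = 1.17 kW × 28 h = 32.76 kWh

32.76 kWh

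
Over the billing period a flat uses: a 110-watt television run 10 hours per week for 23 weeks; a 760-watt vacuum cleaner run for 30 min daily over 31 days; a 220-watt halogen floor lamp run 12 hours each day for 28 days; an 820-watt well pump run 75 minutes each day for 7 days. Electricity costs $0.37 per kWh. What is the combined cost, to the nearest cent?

television: Runtime = 10 h/week × 23 weeks = 230 h
television: 0.11 kW × 230 h = 25.3 kWh
vacuum cleaner: Runtime = 30 min × 31 = 930 min = 15.5 h
vacuum cleaner: 0.76 kW × 15.5 h = 11.78 kWh
halogen floor lamp: Runtime = 12 h/day × 28 days = 336 h
halogen floor lamp: 0.22 kW × 336 h = 73.92 kWh
well pump: Runtime = 75 min × 7 = 525 min = 8.75 h
well pump: 0.82 kW × 8.75 h = 7.175 kWh
Total energy = 118.175 kWh
Cost = 118.175 × $0.37 = $43.72

$43.72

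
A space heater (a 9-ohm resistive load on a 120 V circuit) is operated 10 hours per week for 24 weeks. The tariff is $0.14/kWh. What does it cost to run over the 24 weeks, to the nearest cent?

$53.76

Power = V²/R = 120²/9 = 1600 W = 1.6 kW
Runtime = 10 h/week × 24 weeks = 240 h
Energy = 1.6 kW × 240 h = 384 kWh
Cost = 384 kWh × $0.14/kWh = $53.76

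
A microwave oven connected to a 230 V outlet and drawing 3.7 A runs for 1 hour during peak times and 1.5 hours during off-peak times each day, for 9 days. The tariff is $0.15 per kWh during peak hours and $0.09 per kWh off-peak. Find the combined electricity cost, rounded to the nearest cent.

$2.18

Power = 3.7 A × 230 V = 851 W = 0.851 kW
Peak energy = 0.851 kW × 1 h × 9 = 7.659 kWh
Off-peak energy = 0.851 kW × 1.5 h × 9 = 11.4885 kWh
Cost = 7.659 × $0.15 + 11.4885 × $0.09 = $1.14885 + $1.033965 = $2.18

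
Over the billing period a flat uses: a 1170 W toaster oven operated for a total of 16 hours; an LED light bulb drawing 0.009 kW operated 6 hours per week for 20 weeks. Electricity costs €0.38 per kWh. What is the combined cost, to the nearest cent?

toaster oven: 1.17 kW × 16 h = 18.72 kWh
LED light bulb: Runtime = 6 h/week × 20 weeks = 120 h
LED light bulb: 0.009 kW × 120 h = 1.08 kWh
Total energy = 19.8 kWh
Cost = 19.8 × €0.38 = €7.52

€7.52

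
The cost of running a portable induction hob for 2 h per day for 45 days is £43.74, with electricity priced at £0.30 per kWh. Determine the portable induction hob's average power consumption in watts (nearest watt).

1620 W

Energy = £43.74 ÷ £0.30/kWh = 145.8 kWh
Runtime = 2 h/day × 45 days = 90 h
Power = 145.8 kWh ÷ 90 h = 1.62 kW = 1620 W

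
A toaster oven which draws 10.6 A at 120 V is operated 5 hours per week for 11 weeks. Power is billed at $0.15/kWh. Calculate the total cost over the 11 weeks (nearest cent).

Power = 10.6 A × 120 V = 1272 W = 1.272 kW
Runtime = 5 h/week × 11 weeks = 55 h
Energy = 1.272 kW × 55 h = 69.96 kWh
Cost = 69.96 kWh × $0.15/kWh = $10.49

$10.49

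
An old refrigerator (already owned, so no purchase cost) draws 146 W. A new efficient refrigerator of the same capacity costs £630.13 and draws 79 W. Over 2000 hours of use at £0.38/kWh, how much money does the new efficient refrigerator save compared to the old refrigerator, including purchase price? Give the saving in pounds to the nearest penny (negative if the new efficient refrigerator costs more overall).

old refrigerator: £0.00 + (146/1000) kW × 2000 h × £0.38 = £0.00 + £110.96 = £110.96
new efficient refrigerator: £630.13 + (79/1000) kW × 2000 h × £0.38 = £630.13 + £60.04 = £690.17
Saving = £110.96 − £690.17 = −£579.21

-£579.21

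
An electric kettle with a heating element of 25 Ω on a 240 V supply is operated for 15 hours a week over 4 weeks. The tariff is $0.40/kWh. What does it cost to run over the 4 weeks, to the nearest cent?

Power = V²/R = 240²/25 = 2304 W = 2.304 kW
Runtime = 15 h/week × 4 weeks = 60 h
Energy = 2.304 kW × 60 h = 138.24 kWh
Cost = 138.24 kWh × $0.40/kWh = $55.30

$55.30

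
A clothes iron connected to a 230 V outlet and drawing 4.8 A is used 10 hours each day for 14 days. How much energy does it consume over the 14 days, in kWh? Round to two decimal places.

154.56 kWh

Power = 4.8 A × 230 V = 1104 W = 1.104 kW
Runtime = 10 h/day × 14 days = 140 h
Energy = 1.104 kW × 140 h = 154.56 kWh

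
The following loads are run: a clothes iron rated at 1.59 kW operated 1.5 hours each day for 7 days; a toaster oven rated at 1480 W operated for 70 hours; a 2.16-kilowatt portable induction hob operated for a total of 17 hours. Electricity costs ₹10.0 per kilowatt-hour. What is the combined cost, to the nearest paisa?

clothes iron: Runtime = 1.5 h/day × 7 days = 10.5 h
clothes iron: 1.59 kW × 10.5 h = 16.695 kWh
toaster oven: 1.48 kW × 70 h = 103.6 kWh
portable induction hob: 2.16 kW × 17 h = 36.72 kWh
Total energy = 157.015 kWh
Cost = 157.015 × ₹10.0 = ₹1570.15

₹1570.15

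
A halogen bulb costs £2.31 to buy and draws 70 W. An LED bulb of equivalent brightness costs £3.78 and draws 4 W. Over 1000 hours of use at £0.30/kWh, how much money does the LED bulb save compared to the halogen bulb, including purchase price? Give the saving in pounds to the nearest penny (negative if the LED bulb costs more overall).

£18.33

halogen bulb: £2.31 + (70/1000) kW × 1000 h × £0.30 = £2.31 + £21 = £23.31
LED bulb: £3.78 + (4/1000) kW × 1000 h × £0.30 = £3.78 + £1.2 = £4.98
Saving = £23.31 − £4.98 = £18.33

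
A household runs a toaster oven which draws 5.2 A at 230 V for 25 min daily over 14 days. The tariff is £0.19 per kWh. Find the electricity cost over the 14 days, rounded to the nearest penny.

Power = 5.2 A × 230 V = 1196 W = 1.196 kW
Runtime = 25 min × 14 = 350 min = 5.833333… h
Energy = 1.196 kW × 5.833333… h = 6.976666… kWh
Cost = 6.976666… kWh × £0.19/kWh = £1.33

£1.33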